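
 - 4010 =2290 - 6300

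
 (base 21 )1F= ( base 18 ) 20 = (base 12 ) 30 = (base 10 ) 36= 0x24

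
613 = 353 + 260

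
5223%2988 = 2235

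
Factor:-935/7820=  - 11/92 = - 2^( - 2 )*11^1 * 23^(  -  1)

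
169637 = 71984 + 97653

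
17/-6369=-1 + 6352/6369  =  - 0.00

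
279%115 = 49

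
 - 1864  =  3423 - 5287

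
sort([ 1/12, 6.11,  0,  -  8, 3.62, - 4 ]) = [ - 8,  -  4, 0, 1/12,3.62,6.11 ] 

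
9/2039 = 9/2039 = 0.00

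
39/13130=3/1010 = 0.00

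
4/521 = 4/521 = 0.01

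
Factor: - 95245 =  - 5^1*43^1*443^1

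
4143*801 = 3318543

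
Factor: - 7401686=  - 2^1*3700843^1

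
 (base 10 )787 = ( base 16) 313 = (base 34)n5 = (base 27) 124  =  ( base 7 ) 2203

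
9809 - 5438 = 4371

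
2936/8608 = 367/1076= 0.34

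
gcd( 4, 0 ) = 4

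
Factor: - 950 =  - 2^1*5^2*19^1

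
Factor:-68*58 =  - 2^3*  17^1*29^1 =-  3944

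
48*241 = 11568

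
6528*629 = 4106112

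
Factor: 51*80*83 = 338640 =2^4*3^1 * 5^1 * 17^1 * 83^1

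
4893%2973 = 1920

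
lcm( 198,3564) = 3564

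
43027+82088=125115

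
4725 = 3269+1456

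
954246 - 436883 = 517363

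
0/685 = 0 = 0.00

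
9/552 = 3/184  =  0.02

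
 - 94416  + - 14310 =-108726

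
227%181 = 46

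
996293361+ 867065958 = 1863359319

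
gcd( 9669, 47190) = 33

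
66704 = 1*66704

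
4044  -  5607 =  -1563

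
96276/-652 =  - 24069/163 = -147.66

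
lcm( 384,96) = 384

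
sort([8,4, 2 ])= [2, 4,8 ] 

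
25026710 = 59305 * 422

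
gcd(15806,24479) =7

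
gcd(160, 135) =5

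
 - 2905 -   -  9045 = 6140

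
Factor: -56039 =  - 56039^1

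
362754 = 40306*9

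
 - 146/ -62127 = 146/62127= 0.00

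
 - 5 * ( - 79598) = 397990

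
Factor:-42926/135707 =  - 254/803= - 2^1*11^ ( - 1)*73^(  -  1) * 127^1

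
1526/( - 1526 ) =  - 1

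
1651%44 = 23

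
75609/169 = 447+66/169 = 447.39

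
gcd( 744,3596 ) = 124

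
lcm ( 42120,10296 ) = 463320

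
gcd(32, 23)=1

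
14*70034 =980476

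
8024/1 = 8024 = 8024.00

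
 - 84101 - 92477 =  - 176578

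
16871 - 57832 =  - 40961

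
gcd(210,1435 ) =35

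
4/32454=2/16227 = 0.00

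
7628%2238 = 914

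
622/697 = 622/697 = 0.89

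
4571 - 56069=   -  51498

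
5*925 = 4625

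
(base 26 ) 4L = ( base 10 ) 125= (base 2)1111101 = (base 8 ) 175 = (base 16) 7D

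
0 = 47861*0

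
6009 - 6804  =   - 795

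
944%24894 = 944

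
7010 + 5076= 12086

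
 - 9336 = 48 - 9384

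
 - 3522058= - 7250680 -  - 3728622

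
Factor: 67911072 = 2^5*3^1*707407^1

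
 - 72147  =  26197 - 98344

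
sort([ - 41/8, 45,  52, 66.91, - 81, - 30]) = [ - 81, - 30, - 41/8,45, 52,66.91]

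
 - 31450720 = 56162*( - 560)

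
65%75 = 65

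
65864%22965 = 19934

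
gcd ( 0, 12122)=12122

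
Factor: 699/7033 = 3^1*13^( -1 )* 233^1*541^( - 1)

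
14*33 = 462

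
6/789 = 2/263 = 0.01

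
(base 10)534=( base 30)HO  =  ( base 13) 321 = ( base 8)1026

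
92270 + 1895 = 94165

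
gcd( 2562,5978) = 854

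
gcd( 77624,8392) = 8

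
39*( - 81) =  - 3159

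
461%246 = 215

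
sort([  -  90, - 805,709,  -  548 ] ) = [-805, - 548 , - 90, 709 ] 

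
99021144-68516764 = 30504380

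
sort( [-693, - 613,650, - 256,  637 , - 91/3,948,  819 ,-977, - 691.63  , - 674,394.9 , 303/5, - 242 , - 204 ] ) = [  -  977, - 693, - 691.63, - 674, - 613, - 256, - 242, - 204,-91/3,303/5, 394.9,637, 650,819, 948]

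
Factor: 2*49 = 2^1*7^2 = 98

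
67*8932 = 598444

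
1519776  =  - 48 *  ( - 31662)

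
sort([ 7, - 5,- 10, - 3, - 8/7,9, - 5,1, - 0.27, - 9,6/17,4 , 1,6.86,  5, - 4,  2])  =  [ - 10,  -  9, - 5, - 5, - 4, - 3, - 8/7, - 0.27, 6/17, 1,1,  2,4,5,6.86, 7, 9]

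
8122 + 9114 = 17236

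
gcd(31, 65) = 1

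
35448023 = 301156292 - 265708269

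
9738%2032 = 1610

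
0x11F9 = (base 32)4fp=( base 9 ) 6272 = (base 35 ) 3QG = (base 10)4601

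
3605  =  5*721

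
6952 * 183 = 1272216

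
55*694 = 38170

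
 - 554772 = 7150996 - 7705768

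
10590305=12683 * 835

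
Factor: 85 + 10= 5^1*19^1 = 95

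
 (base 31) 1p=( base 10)56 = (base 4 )320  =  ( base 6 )132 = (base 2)111000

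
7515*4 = 30060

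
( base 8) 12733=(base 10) 5595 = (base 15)19D0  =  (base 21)ce9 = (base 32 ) 5ER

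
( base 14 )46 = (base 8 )76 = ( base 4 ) 332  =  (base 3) 2022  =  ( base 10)62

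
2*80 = 160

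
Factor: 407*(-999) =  - 3^3*11^1 * 37^2 = -406593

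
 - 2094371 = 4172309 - 6266680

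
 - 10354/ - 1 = 10354 + 0/1 = 10354.00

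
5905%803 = 284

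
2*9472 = 18944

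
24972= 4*6243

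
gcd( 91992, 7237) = 1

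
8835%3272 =2291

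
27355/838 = 27355/838= 32.64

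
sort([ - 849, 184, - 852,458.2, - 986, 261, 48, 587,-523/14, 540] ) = [-986,-852, - 849, - 523/14 , 48,  184,261, 458.2 , 540, 587]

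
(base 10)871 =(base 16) 367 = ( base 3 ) 1012021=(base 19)27g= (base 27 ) 157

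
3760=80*47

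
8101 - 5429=2672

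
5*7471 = 37355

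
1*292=292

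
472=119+353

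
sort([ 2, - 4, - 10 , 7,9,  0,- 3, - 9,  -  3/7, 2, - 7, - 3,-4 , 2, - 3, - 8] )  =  [ -10 ,-9 ,  -  8, - 7,  -  4, - 4, - 3, - 3 , - 3 ,  -  3/7, 0, 2, 2,2,7 , 9]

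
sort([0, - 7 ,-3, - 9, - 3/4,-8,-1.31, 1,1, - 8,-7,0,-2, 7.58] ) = [ - 9, - 8,-8, - 7,-7, - 3, - 2 ,  -  1.31,-3/4, 0 , 0,1 , 1, 7.58]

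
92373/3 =30791 = 30791.00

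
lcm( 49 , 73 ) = 3577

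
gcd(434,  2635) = 31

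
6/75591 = 2/25197 = 0.00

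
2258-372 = 1886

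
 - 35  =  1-36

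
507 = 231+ 276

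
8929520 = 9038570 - 109050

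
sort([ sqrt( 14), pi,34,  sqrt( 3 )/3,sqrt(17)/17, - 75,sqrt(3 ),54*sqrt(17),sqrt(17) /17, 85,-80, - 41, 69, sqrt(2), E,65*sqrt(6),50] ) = [-80,-75, - 41, sqrt(17 )/17,sqrt ( 17)/17,sqrt ( 3 ) /3,sqrt (2 ), sqrt(3 ),E, pi, sqrt(14),34,50, 69,85,65*sqrt(6),54*sqrt(17 ) ]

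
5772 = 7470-1698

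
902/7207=902/7207= 0.13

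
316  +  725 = 1041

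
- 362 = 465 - 827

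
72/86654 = 36/43327= 0.00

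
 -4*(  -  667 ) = 2668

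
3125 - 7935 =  - 4810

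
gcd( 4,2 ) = 2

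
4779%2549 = 2230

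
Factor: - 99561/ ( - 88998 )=4741/4238 = 2^ ( - 1 ) * 11^1*13^(-1)*163^( - 1)*431^1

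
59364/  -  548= - 109 + 92/137=- 108.33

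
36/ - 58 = -18/29 = - 0.62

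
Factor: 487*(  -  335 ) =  - 163145 = -  5^1*67^1*487^1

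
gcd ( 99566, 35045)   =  1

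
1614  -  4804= -3190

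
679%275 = 129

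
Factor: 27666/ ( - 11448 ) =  - 29/12 = -  2^( - 2)  *3^( - 1 )* 29^1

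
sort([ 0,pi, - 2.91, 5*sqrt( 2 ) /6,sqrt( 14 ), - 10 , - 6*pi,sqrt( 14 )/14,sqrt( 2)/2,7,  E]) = [ - 6*pi, - 10, - 2.91,0,sqrt( 14 ) /14, sqrt( 2 ) /2, 5*sqrt(2)/6,  E, pi,sqrt ( 14 ),  7]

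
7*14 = 98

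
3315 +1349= 4664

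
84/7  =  12 =12.00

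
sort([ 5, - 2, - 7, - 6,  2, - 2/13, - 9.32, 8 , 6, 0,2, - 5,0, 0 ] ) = [ - 9.32, - 7, - 6, - 5, - 2, - 2/13, 0, 0, 0, 2, 2,5, 6, 8]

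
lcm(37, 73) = 2701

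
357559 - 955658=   -  598099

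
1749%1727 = 22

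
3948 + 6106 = 10054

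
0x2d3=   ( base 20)1G3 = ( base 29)or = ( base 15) 333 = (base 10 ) 723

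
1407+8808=10215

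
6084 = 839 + 5245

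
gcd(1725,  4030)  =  5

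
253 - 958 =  - 705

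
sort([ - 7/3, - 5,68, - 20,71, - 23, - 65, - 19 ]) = [ - 65, - 23, - 20, - 19, - 5 , - 7/3, 68 , 71 ]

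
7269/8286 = 2423/2762 = 0.88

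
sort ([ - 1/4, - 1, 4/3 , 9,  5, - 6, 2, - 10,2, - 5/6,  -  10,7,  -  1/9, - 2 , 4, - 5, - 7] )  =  [-10 , - 10, - 7, - 6,- 5,  -  2, - 1, - 5/6, - 1/4,  -  1/9,4/3,  2,2,  4, 5,7,9] 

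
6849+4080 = 10929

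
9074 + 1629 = 10703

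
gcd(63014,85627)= 1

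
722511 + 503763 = 1226274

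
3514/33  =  3514/33=106.48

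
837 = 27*31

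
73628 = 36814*2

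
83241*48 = 3995568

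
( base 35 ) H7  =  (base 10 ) 602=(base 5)4402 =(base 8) 1132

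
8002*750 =6001500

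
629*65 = 40885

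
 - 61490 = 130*(- 473) 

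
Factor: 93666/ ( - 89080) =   -  2^( - 2)*3^1*5^ ( - 1)*17^( - 1 )*67^1*131^( - 1)*233^1=- 46833/44540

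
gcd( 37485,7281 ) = 9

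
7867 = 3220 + 4647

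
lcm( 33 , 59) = 1947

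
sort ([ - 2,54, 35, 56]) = [-2, 35,54, 56 ]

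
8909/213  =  8909/213 = 41.83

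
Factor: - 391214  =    -  2^1*43^1 * 4549^1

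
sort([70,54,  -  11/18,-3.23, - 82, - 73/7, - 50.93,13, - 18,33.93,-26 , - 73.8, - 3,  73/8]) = [ - 82, - 73.8, - 50.93, - 26, - 18, - 73/7, -3.23, - 3, - 11/18, 73/8,13,  33.93, 54, 70] 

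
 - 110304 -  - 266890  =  156586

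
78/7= 78/7 = 11.14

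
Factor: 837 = 3^3*31^1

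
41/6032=41/6032  =  0.01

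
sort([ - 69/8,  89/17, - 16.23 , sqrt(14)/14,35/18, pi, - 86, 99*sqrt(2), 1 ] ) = [ - 86, - 16.23, - 69/8, sqrt( 14) /14, 1, 35/18, pi, 89/17 , 99* sqrt(2)]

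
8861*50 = 443050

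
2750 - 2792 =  - 42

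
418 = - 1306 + 1724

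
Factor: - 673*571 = - 384283= -571^1*673^1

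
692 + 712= 1404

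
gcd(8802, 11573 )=163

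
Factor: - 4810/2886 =  -  3^(-1 )*5^1 =-5/3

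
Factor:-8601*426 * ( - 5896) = 21603097296=2^4*3^2*11^1*47^1*61^1*67^1*71^1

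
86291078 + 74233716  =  160524794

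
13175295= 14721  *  895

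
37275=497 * 75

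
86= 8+78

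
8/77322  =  4/38661  =  0.00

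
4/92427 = 4/92427 = 0.00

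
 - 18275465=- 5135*3559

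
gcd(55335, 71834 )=7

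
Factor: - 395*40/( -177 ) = 2^3 *3^( - 1)*5^2*59^( - 1 )*79^1 =15800/177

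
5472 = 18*304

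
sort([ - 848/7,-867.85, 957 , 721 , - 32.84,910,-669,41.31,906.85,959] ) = [- 867.85, - 669,  -  848/7, - 32.84,41.31, 721,906.85, 910,957, 959 ]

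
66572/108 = 616 + 11/27 = 616.41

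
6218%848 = 282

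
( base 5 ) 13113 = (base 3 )1102021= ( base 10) 1033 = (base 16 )409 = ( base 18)337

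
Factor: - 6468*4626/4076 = - 7480242/1019  =  - 2^1 * 3^3*7^2 * 11^1 * 257^1 * 1019^( - 1)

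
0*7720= 0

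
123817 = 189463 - 65646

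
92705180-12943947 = 79761233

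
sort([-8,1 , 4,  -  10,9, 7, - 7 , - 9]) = [ - 10,-9,- 8,-7, 1,  4, 7,9]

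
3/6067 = 3/6067 = 0.00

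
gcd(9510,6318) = 6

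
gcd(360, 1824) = 24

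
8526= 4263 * 2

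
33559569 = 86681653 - 53122084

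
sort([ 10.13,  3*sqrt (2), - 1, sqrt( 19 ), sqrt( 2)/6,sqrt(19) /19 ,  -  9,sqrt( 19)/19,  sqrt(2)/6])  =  [ - 9,  -  1, sqrt (19 )/19, sqrt( 19 )/19, sqrt (2 ) /6, sqrt(  2)/6, 3*sqrt( 2),sqrt( 19),  10.13 ]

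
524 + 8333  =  8857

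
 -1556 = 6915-8471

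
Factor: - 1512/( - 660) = 2^1*3^2*5^( -1 )*7^1*11^( - 1 ) = 126/55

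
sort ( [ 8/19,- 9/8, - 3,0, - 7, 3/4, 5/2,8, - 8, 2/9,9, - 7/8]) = [ - 8, - 7 , - 3, - 9/8, - 7/8, 0, 2/9,8/19 , 3/4,  5/2 , 8,9 ] 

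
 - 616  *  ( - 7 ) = 4312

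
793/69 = 11  +  34/69 =11.49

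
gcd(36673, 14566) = 1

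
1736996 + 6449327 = 8186323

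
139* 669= 92991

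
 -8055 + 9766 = 1711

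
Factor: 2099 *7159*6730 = 101129966930 = 2^1*5^1*673^1*2099^1*7159^1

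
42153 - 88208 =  - 46055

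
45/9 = 5 = 5.00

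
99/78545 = 99/78545 = 0.00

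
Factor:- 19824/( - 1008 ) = 3^(- 1 )*59^1 = 59/3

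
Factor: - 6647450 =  - 2^1*5^2*132949^1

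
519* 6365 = 3303435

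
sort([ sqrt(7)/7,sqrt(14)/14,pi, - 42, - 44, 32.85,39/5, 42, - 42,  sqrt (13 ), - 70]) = [ - 70, -44, - 42, - 42, sqrt(14)/14,sqrt(7)/7,  pi,sqrt(13) , 39/5,  32.85, 42]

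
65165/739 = 65165/739 =88.18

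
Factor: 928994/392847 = 2^1*3^(-1)* 7^(  -  1)*11^1*13^( - 1)*1439^ ( - 1)*42227^1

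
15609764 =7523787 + 8085977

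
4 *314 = 1256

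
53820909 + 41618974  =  95439883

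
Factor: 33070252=2^2*149^1 * 55487^1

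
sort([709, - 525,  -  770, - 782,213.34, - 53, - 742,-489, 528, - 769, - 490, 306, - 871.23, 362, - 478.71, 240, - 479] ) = [ - 871.23, - 782,- 770, - 769, - 742, - 525, - 490, - 489, - 479, - 478.71, - 53, 213.34, 240, 306, 362, 528,709] 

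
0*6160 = 0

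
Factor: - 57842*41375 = - 2^1*5^3* 331^1*28921^1 = - 2393212750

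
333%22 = 3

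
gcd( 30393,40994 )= 1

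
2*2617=5234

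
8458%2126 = 2080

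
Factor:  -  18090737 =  -7^1*17^1*67^1*2269^1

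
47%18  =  11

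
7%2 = 1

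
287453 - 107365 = 180088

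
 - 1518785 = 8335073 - 9853858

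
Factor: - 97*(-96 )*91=847392 = 2^5*3^1*7^1*13^1 * 97^1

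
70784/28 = 2528  =  2528.00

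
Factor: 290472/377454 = 2^2*7^1*11^(  -  1 )*13^1*43^(-1) =364/473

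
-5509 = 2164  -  7673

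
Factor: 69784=2^3*11^1*13^1*61^1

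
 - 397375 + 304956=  - 92419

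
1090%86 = 58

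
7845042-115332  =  7729710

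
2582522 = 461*5602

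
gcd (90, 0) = 90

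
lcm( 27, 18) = 54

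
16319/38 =16319/38 = 429.45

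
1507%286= 77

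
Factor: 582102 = 2^1*3^2*73^1  *  443^1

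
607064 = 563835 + 43229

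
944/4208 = 59/263 = 0.22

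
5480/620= 8 + 26/31 = 8.84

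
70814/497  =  142 + 240/497 = 142.48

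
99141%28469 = 13734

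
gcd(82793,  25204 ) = 1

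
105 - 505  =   - 400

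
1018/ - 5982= -509/2991 = - 0.17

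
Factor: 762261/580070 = 2^(-1)*3^1*5^( - 1)*71^( - 1 )*311^1 = 933/710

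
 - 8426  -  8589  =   - 17015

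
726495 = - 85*( - 8547)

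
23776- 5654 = 18122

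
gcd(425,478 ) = 1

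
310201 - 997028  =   - 686827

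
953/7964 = 953/7964 = 0.12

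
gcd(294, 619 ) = 1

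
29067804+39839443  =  68907247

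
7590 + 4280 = 11870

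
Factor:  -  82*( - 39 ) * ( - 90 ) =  - 287820= - 2^2 *3^3 * 5^1*13^1*41^1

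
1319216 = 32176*41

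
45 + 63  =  108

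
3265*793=2589145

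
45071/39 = 3467/3 = 1155.67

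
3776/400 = 236/25  =  9.44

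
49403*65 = 3211195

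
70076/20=3503 +4/5  =  3503.80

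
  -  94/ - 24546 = 47/12273 = 0.00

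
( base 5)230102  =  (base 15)2637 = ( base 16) 1fd8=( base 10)8152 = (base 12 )4874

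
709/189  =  709/189 = 3.75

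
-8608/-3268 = 2  +  518/817 = 2.63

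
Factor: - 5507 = -5507^1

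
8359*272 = 2273648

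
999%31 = 7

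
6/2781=2/927 =0.00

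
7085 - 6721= 364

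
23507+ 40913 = 64420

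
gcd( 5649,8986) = 1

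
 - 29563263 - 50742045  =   -80305308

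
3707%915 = 47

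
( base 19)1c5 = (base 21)176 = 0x252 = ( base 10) 594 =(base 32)ii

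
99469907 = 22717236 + 76752671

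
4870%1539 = 253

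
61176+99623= 160799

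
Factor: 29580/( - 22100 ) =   -  87/65 =-3^1*5^(  -  1 )*13^( - 1 ) * 29^1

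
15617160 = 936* 16685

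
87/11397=1/131 = 0.01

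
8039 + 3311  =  11350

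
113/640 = 113/640 = 0.18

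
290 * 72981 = 21164490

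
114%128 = 114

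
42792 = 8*5349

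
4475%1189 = 908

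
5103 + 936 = 6039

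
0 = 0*580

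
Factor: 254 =2^1 *127^1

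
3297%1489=319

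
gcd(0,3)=3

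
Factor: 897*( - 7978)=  - 7156266 = -  2^1 * 3^1*13^1*23^1*3989^1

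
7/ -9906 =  - 1 + 9899/9906 =-0.00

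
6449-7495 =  - 1046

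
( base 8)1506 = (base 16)346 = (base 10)838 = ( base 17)2f5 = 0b1101000110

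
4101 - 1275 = 2826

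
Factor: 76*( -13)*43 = -2^2  *13^1*19^1*43^1 = -42484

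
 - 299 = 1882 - 2181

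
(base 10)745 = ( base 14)3B3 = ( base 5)10440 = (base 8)1351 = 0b1011101001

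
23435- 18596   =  4839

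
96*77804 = 7469184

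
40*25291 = 1011640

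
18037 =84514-66477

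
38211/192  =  12737/64  =  199.02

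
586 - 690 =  - 104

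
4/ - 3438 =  - 1 + 1717/1719 =- 0.00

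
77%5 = 2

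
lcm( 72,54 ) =216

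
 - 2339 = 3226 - 5565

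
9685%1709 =1140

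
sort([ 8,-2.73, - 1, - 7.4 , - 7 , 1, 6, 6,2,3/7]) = [ - 7.4,-7,  -  2.73 ,-1 , 3/7,1,2, 6, 6,8] 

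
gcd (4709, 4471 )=17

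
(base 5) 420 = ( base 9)132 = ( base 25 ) 4a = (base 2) 1101110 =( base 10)110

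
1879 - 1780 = 99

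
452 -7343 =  - 6891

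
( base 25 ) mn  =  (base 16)23d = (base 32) ht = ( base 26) m1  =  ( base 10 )573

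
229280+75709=304989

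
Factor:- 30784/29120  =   - 5^(  -  1)*7^(-1)*37^1 = - 37/35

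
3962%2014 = 1948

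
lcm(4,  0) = 0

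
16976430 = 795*21354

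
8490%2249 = 1743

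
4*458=1832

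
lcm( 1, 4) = 4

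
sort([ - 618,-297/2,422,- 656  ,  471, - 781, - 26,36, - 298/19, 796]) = [-781, - 656, - 618, - 297/2, - 26, - 298/19,36,422,  471,796]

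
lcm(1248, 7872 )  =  102336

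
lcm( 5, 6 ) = 30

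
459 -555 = -96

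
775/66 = 11 + 49/66=11.74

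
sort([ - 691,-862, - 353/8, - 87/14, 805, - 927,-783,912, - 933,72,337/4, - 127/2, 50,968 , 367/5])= [-933, - 927, - 862, - 783, - 691,-127/2, - 353/8, - 87/14, 50,72,367/5,337/4 , 805,912 , 968]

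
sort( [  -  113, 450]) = [ - 113,450]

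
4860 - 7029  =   - 2169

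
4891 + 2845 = 7736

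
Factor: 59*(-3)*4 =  - 2^2*3^1*59^1 =- 708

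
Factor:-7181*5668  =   - 2^2*13^1*43^1*109^1*167^1 = - 40701908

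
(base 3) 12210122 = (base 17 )EAD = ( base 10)4229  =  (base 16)1085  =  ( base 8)10205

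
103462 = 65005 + 38457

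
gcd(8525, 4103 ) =11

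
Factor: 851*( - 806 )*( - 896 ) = 614571776 = 2^8*7^1*13^1*23^1*31^1*37^1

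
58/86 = 29/43 = 0.67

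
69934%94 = 92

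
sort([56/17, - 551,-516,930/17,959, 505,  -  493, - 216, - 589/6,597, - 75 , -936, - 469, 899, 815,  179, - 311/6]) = [-936  , - 551  , - 516, - 493, - 469, - 216, - 589/6,-75, - 311/6, 56/17, 930/17,  179, 505,597,  815 , 899, 959] 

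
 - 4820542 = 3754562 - 8575104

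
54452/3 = 54452/3 = 18150.67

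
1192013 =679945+512068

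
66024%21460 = 1644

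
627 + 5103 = 5730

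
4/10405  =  4/10405  =  0.00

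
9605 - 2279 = 7326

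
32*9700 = 310400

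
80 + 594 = 674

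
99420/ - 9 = -11047 + 1/3= -  11046.67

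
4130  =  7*590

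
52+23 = 75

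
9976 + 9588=19564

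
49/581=7/83 = 0.08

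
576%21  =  9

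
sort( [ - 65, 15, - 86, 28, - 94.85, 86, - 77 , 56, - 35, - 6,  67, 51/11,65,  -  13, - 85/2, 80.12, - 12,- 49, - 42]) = [ - 94.85, - 86, - 77, - 65, -49,  -  85/2, - 42, - 35, - 13, - 12, - 6, 51/11 , 15 , 28,56,65,67, 80.12, 86 ] 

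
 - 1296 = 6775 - 8071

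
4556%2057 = 442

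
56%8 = 0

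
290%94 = 8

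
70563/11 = 6414 + 9/11= 6414.82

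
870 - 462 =408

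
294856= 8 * 36857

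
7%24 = 7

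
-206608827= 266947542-473556369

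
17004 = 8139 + 8865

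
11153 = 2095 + 9058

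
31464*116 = 3649824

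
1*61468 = 61468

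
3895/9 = 432 + 7/9= 432.78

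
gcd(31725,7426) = 47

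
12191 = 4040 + 8151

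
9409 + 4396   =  13805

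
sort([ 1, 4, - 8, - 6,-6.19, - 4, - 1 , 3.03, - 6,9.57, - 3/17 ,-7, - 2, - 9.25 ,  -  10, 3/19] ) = [ - 10, - 9.25, - 8, - 7, - 6.19,-6 ,-6 , - 4,-2, - 1, - 3/17, 3/19,  1,  3.03, 4,9.57 ]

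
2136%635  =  231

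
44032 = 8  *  5504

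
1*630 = 630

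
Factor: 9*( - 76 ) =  - 2^2*3^2*19^1 = - 684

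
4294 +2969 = 7263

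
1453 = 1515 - 62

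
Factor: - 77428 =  - 2^2 * 13^1*1489^1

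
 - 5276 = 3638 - 8914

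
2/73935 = 2/73935 =0.00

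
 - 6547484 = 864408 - 7411892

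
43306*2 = 86612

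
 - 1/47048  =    -  1 + 47047/47048 = - 0.00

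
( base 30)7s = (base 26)94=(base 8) 356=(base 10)238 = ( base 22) AI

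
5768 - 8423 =-2655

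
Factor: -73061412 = - 2^2 * 3^1*79^1 * 77069^1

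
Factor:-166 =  - 2^1* 83^1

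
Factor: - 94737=  -  3^1*23^1*1373^1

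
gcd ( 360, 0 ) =360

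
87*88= 7656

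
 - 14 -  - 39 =25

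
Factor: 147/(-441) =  - 3^(  -  1) = - 1/3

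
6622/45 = 6622/45 = 147.16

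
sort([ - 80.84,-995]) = [-995,-80.84] 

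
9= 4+5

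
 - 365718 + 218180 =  - 147538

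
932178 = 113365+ 818813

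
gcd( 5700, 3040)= 380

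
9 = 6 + 3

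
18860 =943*20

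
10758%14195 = 10758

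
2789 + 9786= 12575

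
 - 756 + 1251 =495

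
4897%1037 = 749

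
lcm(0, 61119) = 0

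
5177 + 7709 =12886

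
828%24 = 12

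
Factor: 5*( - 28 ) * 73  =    -  10220 = - 2^2 * 5^1*7^1*73^1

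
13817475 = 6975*1981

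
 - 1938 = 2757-4695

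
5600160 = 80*70002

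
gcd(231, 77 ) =77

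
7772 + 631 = 8403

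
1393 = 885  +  508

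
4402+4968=9370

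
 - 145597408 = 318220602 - 463818010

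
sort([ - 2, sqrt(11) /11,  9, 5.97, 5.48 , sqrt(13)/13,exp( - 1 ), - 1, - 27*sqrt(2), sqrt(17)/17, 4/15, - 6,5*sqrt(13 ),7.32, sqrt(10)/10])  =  [ - 27*sqrt(2), - 6, - 2,  -  1, sqrt(17)/17,4/15,sqrt( 13)/13 , sqrt(11 )/11,sqrt(10 )/10,exp( - 1), 5.48, 5.97,  7.32, 9, 5*sqrt(13) ] 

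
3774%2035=1739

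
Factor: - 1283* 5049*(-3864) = 25030478088 = 2^3*3^4*7^1*11^1*17^1*23^1*1283^1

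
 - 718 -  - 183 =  - 535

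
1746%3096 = 1746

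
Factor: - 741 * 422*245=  - 76611990 = - 2^1*3^1*5^1*7^2*13^1*19^1 * 211^1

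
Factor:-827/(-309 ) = 3^( - 1 )*103^( - 1 )*827^1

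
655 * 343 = 224665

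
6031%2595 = 841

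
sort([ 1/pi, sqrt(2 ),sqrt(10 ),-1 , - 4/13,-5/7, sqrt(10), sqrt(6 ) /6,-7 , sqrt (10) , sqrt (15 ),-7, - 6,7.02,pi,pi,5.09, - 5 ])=[-7,  -  7, - 6, - 5, - 1, - 5/7,  -  4/13, 1/pi, sqrt(6)/6,sqrt( 2 ),pi,  pi , sqrt ( 10 ),sqrt( 10 ),sqrt(10), sqrt(15 ), 5.09,7.02]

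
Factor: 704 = 2^6*11^1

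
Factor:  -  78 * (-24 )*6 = 2^5*3^3*13^1 = 11232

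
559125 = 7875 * 71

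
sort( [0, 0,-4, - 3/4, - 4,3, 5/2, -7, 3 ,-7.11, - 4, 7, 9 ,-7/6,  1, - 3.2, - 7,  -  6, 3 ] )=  [ - 7.11, -7 , - 7,-6, - 4, - 4,  -  4,-3.2, - 7/6,-3/4, 0,0, 1 , 5/2,3 , 3, 3, 7, 9]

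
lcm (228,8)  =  456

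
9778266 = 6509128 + 3269138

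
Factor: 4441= 4441^1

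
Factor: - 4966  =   - 2^1*13^1*191^1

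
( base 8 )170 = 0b1111000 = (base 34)3I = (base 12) a0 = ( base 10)120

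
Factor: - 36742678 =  - 2^1*7^1*17^1 * 263^1 * 587^1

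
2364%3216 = 2364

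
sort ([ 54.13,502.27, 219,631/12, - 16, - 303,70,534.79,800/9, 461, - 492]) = [-492, - 303, - 16,631/12,54.13, 70,800/9, 219, 461,502.27, 534.79]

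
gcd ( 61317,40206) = 3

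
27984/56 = 499 + 5/7 = 499.71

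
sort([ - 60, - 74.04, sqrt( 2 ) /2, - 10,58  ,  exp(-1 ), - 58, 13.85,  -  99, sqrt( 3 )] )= [- 99, - 74.04,-60, - 58,  -  10 , exp( - 1), sqrt (2)/2,sqrt (3),13.85, 58 ]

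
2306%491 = 342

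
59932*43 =2577076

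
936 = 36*26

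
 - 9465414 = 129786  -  9595200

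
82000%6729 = 1252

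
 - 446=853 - 1299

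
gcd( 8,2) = 2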